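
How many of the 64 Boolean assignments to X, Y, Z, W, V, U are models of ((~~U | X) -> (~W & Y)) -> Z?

Initial set: {(((~~U | X) -> (~W & Y)) -> Z)}.
(((~~U | X) -> (~W & Y)) -> Z): β-rule — branch into ~((~~U | X) -> (~W & Y))  //  Z.
  branch 1 (add ~((~~U | X) -> (~W & Y))):
    ~((~~U | X) -> (~W & Y)): α-rule — add (~~U | X), ~(~W & Y).
    (~~U | X): β-rule — branch into ~~U  //  X.
      branch 1.1 (add ~~U):
        ~~U: drop double negation, giving U.
        ~(~W & Y): β-rule — branch into ~~W  //  ~Y.
          branch 1.1.1 (add ~~W):
            ○ open, literals {U=true, W=true}.
          branch 1.1.2 (add ~Y):
            ○ open, literals {U=true, Y=false}.
      branch 1.2 (add X):
        ~(~W & Y): β-rule — branch into ~~W  //  ~Y.
          branch 1.2.1 (add ~~W):
            ○ open, literals {W=true, X=true}.
          branch 1.2.2 (add ~Y):
            ○ open, literals {X=true, Y=false}.
  branch 2 (add Z):
    ○ open, literals {Z=true}.
0 branches closed, 5 open.
Each open branch fixes some atoms; the unmentioned ones are free. Counting distinct full assignments: branch {U=true, W=true} (X, Y, Z, V) contributes 16 new; branch {U=true, Y=false} (X, Z, W, V) contributes 8 new; branch {W=true, X=true} (Y, Z, V, U) contributes 8 new; branch {X=true, Y=false} (Z, W, V, U) contributes 4 new; branch {Z=true} (X, Y, W, V, U) contributes 14 new. Total: 50.

50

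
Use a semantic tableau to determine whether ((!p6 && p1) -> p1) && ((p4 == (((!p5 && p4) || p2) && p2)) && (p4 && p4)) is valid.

Not valid

Assume the negation and expand:
Initial set: {!(((!p6 && p1) -> p1) && ((p4 == (((!p5 && p4) || p2) && p2)) && (p4 && p4)))}.
!(((!p6 && p1) -> p1) && ((p4 == (((!p5 && p4) || p2) && p2)) && (p4 && p4))): β-rule — branch into !((!p6 && p1) -> p1)  //  !((p4 == (((!p5 && p4) || p2) && p2)) && (p4 && p4)).
  branch 1 (add !((!p6 && p1) -> p1)):
    !((!p6 && p1) -> p1): α-rule — add (!p6 && p1), !p1.
    (!p6 && p1): α-rule — add !p6, p1.
    × closes — contains both p1 and !p1.
  branch 2 (add !((p4 == (((!p5 && p4) || p2) && p2)) && (p4 && p4))):
    !((p4 == (((!p5 && p4) || p2) && p2)) && (p4 && p4)): β-rule — branch into !(p4 == (((!p5 && p4) || p2) && p2))  //  !(p4 && p4).
      branch 2.1 (add !(p4 == (((!p5 && p4) || p2) && p2))):
        !(p4 == (((!p5 && p4) || p2) && p2)): β-rule — branch into p4, !(((!p5 && p4) || p2) && p2)  //  !p4, (((!p5 && p4) || p2) && p2).
          branch 2.1.1 (add p4, !(((!p5 && p4) || p2) && p2)):
            !(((!p5 && p4) || p2) && p2): β-rule — branch into !((!p5 && p4) || p2)  //  !p2.
              branch 2.1.1.1 (add !((!p5 && p4) || p2)):
                !((!p5 && p4) || p2): α-rule — add !(!p5 && p4), !p2.
                !(!p5 && p4): β-rule — branch into !!p5  //  !p4.
                  branch 2.1.1.1.1 (add !!p5):
                    ○ open, literals {p2=false, p4=true, p5=true}.
                  branch 2.1.1.1.2 (add !p4):
                    × closes — contains both p4 and !p4.
              branch 2.1.1.2 (add !p2):
                ○ open, literals {p2=false, p4=true}.
          branch 2.1.2 (add !p4, (((!p5 && p4) || p2) && p2)):
            (((!p5 && p4) || p2) && p2): α-rule — add ((!p5 && p4) || p2), p2.
            ((!p5 && p4) || p2): β-rule — branch into (!p5 && p4)  //  p2.
              branch 2.1.2.1 (add (!p5 && p4)):
                (!p5 && p4): α-rule — add !p5, p4.
                × closes — contains both p4 and !p4.
              branch 2.1.2.2 (add p2):
                ○ open, literals {p2=true, p4=false}.
      branch 2.2 (add !(p4 && p4)):
        !(p4 && p4): β-rule — branch into !p4  //  !p4.
          branch 2.2.1 (add !p4):
            ○ open, literals {p4=false}.
          branch 2.2.2 (add !p4):
            ○ open, literals {p4=false}.
3 branches closed, 5 open.
An open branch gives a countermodel: p2=false, p4=true, p5=true (unmentioned atoms arbitrary); under it the original formula is false.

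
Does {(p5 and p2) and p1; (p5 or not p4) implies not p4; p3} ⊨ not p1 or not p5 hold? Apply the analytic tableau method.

No

Initial set: {((p5 and p2) and p1); ((p5 or not p4) implies not p4); p3; not (not p1 or not p5)}.
((p5 and p2) and p1): α-rule — add (p5 and p2), p1.
not (not p1 or not p5): α-rule — add not not p1, not not p5.
(p5 and p2): α-rule — add p5, p2.
((p5 or not p4) implies not p4): β-rule — branch into not (p5 or not p4)  //  not p4.
  branch 1 (add not (p5 or not p4)):
    not (p5 or not p4): α-rule — add not p5, not not p4.
    × closes — contains both p5 and not p5.
  branch 2 (add not p4):
    ○ open, literals {p1=T, p2=T, p3=T, p4=F, p5=T}.
1 branch closed, 1 open.
An open branch gives a countermodel: p1=T, p2=T, p3=T, p4=F, p5=T (unmentioned atoms arbitrary); the premises hold there but the conclusion fails.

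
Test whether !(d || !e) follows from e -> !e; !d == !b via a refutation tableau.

Initial set: {(e -> !e); (!d == !b); !!(d || !e)}.
(e -> !e): β-rule — branch into !e  //  !e.
  branch 1 (add !e):
    (!d == !b): β-rule — branch into !d, !b  //  !!d, !!b.
      branch 1.1 (add !d, !b):
        !!(d || !e): β-rule — branch into d  //  !e.
          branch 1.1.1 (add d):
            × closes — contains both d and !d.
          branch 1.1.2 (add !e):
            ○ open, literals {b=F, d=F, e=F}.
      branch 1.2 (add !!d, !!b):
        !!(d || !e): β-rule — branch into d  //  !e.
          branch 1.2.1 (add d):
            ○ open, literals {b=T, d=T, e=F}.
          branch 1.2.2 (add !e):
            ○ open, literals {b=T, d=T, e=F}.
  branch 2 (add !e):
    (!d == !b): β-rule — branch into !d, !b  //  !!d, !!b.
      branch 2.1 (add !d, !b):
        !!(d || !e): β-rule — branch into d  //  !e.
          branch 2.1.1 (add d):
            × closes — contains both d and !d.
          branch 2.1.2 (add !e):
            ○ open, literals {b=F, d=F, e=F}.
      branch 2.2 (add !!d, !!b):
        !!(d || !e): β-rule — branch into d  //  !e.
          branch 2.2.1 (add d):
            ○ open, literals {b=T, d=T, e=F}.
          branch 2.2.2 (add !e):
            ○ open, literals {b=T, d=T, e=F}.
2 branches closed, 6 open.
An open branch gives a countermodel: b=F, d=F, e=F (unmentioned atoms arbitrary); the premises hold there but the conclusion fails.

No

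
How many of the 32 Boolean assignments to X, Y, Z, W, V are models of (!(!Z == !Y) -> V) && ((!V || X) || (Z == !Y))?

20

Initial set: {T ((!(!Z == !Y) -> V) && ((!V || X) || (Z == !Y)))}.
T ((!(!Z == !Y) -> V) && ((!V || X) || (Z == !Y))): α-rule — add T (!(!Z == !Y) -> V), T ((!V || X) || (Z == !Y)).
T (!(!Z == !Y) -> V): β-rule — branch into F !(!Z == !Y)  //  T V.
  branch 1 (add F !(!Z == !Y)):
    T ((!V || X) || (Z == !Y)): β-rule — branch into T (!V || X)  //  T (Z == !Y).
      branch 1.1 (add T (!V || X)):
        F !(!Z == !Y): β-rule — branch into T !Z, T !Y  //  F !Z, F !Y.
          branch 1.1.1 (add T !Z, T !Y):
            T (!V || X): β-rule — branch into T !V  //  T X.
              branch 1.1.1.1 (add T !V):
                ○ open, literals {V=F, Y=F, Z=F}.
              branch 1.1.1.2 (add T X):
                ○ open, literals {X=T, Y=F, Z=F}.
          branch 1.1.2 (add F !Z, F !Y):
            T (!V || X): β-rule — branch into T !V  //  T X.
              branch 1.1.2.1 (add T !V):
                ○ open, literals {V=F, Y=T, Z=T}.
              branch 1.1.2.2 (add T X):
                ○ open, literals {X=T, Y=T, Z=T}.
      branch 1.2 (add T (Z == !Y)):
        F !(!Z == !Y): β-rule — branch into T !Z, T !Y  //  F !Z, F !Y.
          branch 1.2.1 (add T !Z, T !Y):
            T (Z == !Y): β-rule — branch into T Z, T !Y  //  F Z, F !Y.
              branch 1.2.1.1 (add T Z, T !Y):
                × closes — contains both Z and !Z.
              branch 1.2.1.2 (add F Z, F !Y):
                × closes — contains both Y and !Y.
          branch 1.2.2 (add F !Z, F !Y):
            T (Z == !Y): β-rule — branch into T Z, T !Y  //  F Z, F !Y.
              branch 1.2.2.1 (add T Z, T !Y):
                × closes — contains both Y and !Y.
              branch 1.2.2.2 (add F Z, F !Y):
                × closes — contains both Z and !Z.
  branch 2 (add T V):
    T ((!V || X) || (Z == !Y)): β-rule — branch into T (!V || X)  //  T (Z == !Y).
      branch 2.1 (add T (!V || X)):
        T (!V || X): β-rule — branch into T !V  //  T X.
          branch 2.1.1 (add T !V):
            × closes — contains both V and !V.
          branch 2.1.2 (add T X):
            ○ open, literals {V=T, X=T}.
      branch 2.2 (add T (Z == !Y)):
        T (Z == !Y): β-rule — branch into T Z, T !Y  //  F Z, F !Y.
          branch 2.2.1 (add T Z, T !Y):
            ○ open, literals {V=T, Y=F, Z=T}.
          branch 2.2.2 (add F Z, F !Y):
            ○ open, literals {V=T, Y=T, Z=F}.
5 branches closed, 7 open.
Each open branch fixes some atoms; the unmentioned ones are free. Counting distinct full assignments: branch {V=F, Y=F, Z=F} (X, W) contributes 4 new; branch {X=T, Y=F, Z=F} (W, V) contributes 2 new; branch {V=F, Y=T, Z=T} (X, W) contributes 4 new; branch {X=T, Y=T, Z=T} (W, V) contributes 2 new; branch {V=T, X=T} (Y, Z, W) contributes 4 new; branch {V=T, Y=F, Z=T} (X, W) contributes 2 new; branch {V=T, Y=T, Z=F} (X, W) contributes 2 new. Total: 20.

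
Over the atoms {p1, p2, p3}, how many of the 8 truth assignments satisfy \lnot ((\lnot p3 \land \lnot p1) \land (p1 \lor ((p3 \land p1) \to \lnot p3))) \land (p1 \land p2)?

2

Initial set: {T (\lnot ((\lnot p3 \land \lnot p1) \land (p1 \lor ((p3 \land p1) \to \lnot p3))) \land (p1 \land p2))}.
T (\lnot ((\lnot p3 \land \lnot p1) \land (p1 \lor ((p3 \land p1) \to \lnot p3))) \land (p1 \land p2)): α-rule — add T \lnot ((\lnot p3 \land \lnot p1) \land (p1 \lor ((p3 \land p1) \to \lnot p3))), T (p1 \land p2).
T (p1 \land p2): α-rule — add T p1, T p2.
T \lnot ((\lnot p3 \land \lnot p1) \land (p1 \lor ((p3 \land p1) \to \lnot p3))): β-rule — branch into F (\lnot p3 \land \lnot p1)  //  F (p1 \lor ((p3 \land p1) \to \lnot p3)).
  branch 1 (add F (\lnot p3 \land \lnot p1)):
    F (\lnot p3 \land \lnot p1): β-rule — branch into F \lnot p3  //  F \lnot p1.
      branch 1.1 (add F \lnot p3):
        ○ open, literals {p1=1, p2=1, p3=1}.
      branch 1.2 (add F \lnot p1):
        ○ open, literals {p1=1, p2=1}.
  branch 2 (add F (p1 \lor ((p3 \land p1) \to \lnot p3))):
    F (p1 \lor ((p3 \land p1) \to \lnot p3)): α-rule — add F p1, F ((p3 \land p1) \to \lnot p3).
    × closes — contains both p1 and \lnot p1.
1 branch closed, 2 open.
Each open branch fixes some atoms; the unmentioned ones are free. Counting distinct full assignments: branch {p1=1, p2=1, p3=1} (none free) contributes 1 new; branch {p1=1, p2=1} (p3) contributes 1 new. Total: 2.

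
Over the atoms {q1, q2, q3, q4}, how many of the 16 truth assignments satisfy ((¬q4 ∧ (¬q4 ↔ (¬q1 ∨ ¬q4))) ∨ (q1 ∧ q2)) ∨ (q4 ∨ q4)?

16

Initial set: {T (((¬q4 ∧ (¬q4 ↔ (¬q1 ∨ ¬q4))) ∨ (q1 ∧ q2)) ∨ (q4 ∨ q4))}.
T (((¬q4 ∧ (¬q4 ↔ (¬q1 ∨ ¬q4))) ∨ (q1 ∧ q2)) ∨ (q4 ∨ q4)): β-rule — branch into T ((¬q4 ∧ (¬q4 ↔ (¬q1 ∨ ¬q4))) ∨ (q1 ∧ q2))  //  T (q4 ∨ q4).
  branch 1 (add T ((¬q4 ∧ (¬q4 ↔ (¬q1 ∨ ¬q4))) ∨ (q1 ∧ q2))):
    T ((¬q4 ∧ (¬q4 ↔ (¬q1 ∨ ¬q4))) ∨ (q1 ∧ q2)): β-rule — branch into T (¬q4 ∧ (¬q4 ↔ (¬q1 ∨ ¬q4)))  //  T (q1 ∧ q2).
      branch 1.1 (add T (¬q4 ∧ (¬q4 ↔ (¬q1 ∨ ¬q4)))):
        T (¬q4 ∧ (¬q4 ↔ (¬q1 ∨ ¬q4))): α-rule — add T ¬q4, T (¬q4 ↔ (¬q1 ∨ ¬q4)).
        T (¬q4 ↔ (¬q1 ∨ ¬q4)): β-rule — branch into T ¬q4, T (¬q1 ∨ ¬q4)  //  F ¬q4, F (¬q1 ∨ ¬q4).
          branch 1.1.1 (add T ¬q4, T (¬q1 ∨ ¬q4)):
            T (¬q1 ∨ ¬q4): β-rule — branch into T ¬q1  //  T ¬q4.
              branch 1.1.1.1 (add T ¬q1):
                ○ open, literals {q1=0, q4=0}.
              branch 1.1.1.2 (add T ¬q4):
                ○ open, literals {q4=0}.
          branch 1.1.2 (add F ¬q4, F (¬q1 ∨ ¬q4)):
            × closes — contains both q4 and ¬q4.
      branch 1.2 (add T (q1 ∧ q2)):
        T (q1 ∧ q2): α-rule — add T q1, T q2.
        ○ open, literals {q1=1, q2=1}.
  branch 2 (add T (q4 ∨ q4)):
    T (q4 ∨ q4): β-rule — branch into T q4  //  T q4.
      branch 2.1 (add T q4):
        ○ open, literals {q4=1}.
      branch 2.2 (add T q4):
        ○ open, literals {q4=1}.
1 branch closed, 5 open.
Each open branch fixes some atoms; the unmentioned ones are free. Counting distinct full assignments: branch {q1=0, q4=0} (q2, q3) contributes 4 new; branch {q4=0} (q1, q2, q3) contributes 4 new; branch {q1=1, q2=1} (q3, q4) contributes 2 new; branch {q4=1} (q1, q2, q3) contributes 6 new; branch {q4=1} (q1, q2, q3) contributes 0 new. Total: 16.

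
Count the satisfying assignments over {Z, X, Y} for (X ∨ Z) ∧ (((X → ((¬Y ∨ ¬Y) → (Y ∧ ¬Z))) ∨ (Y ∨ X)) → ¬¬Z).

4

Initial set: {((X ∨ Z) ∧ (((X → ((¬Y ∨ ¬Y) → (Y ∧ ¬Z))) ∨ (Y ∨ X)) → ¬¬Z))}.
((X ∨ Z) ∧ (((X → ((¬Y ∨ ¬Y) → (Y ∧ ¬Z))) ∨ (Y ∨ X)) → ¬¬Z)): α-rule — add (X ∨ Z), (((X → ((¬Y ∨ ¬Y) → (Y ∧ ¬Z))) ∨ (Y ∨ X)) → ¬¬Z).
(X ∨ Z): β-rule — branch into X  //  Z.
  branch 1 (add X):
    (((X → ((¬Y ∨ ¬Y) → (Y ∧ ¬Z))) ∨ (Y ∨ X)) → ¬¬Z): β-rule — branch into ¬((X → ((¬Y ∨ ¬Y) → (Y ∧ ¬Z))) ∨ (Y ∨ X))  //  ¬¬Z.
      branch 1.1 (add ¬((X → ((¬Y ∨ ¬Y) → (Y ∧ ¬Z))) ∨ (Y ∨ X))):
        ¬((X → ((¬Y ∨ ¬Y) → (Y ∧ ¬Z))) ∨ (Y ∨ X)): α-rule — add ¬(X → ((¬Y ∨ ¬Y) → (Y ∧ ¬Z))), ¬(Y ∨ X).
        ¬(X → ((¬Y ∨ ¬Y) → (Y ∧ ¬Z))): α-rule — add X, ¬((¬Y ∨ ¬Y) → (Y ∧ ¬Z)).
        ¬(Y ∨ X): α-rule — add ¬Y, ¬X.
        × closes — contains both X and ¬X.
      branch 1.2 (add ¬¬Z):
        ¬¬Z: drop double negation, giving Z.
        ○ open, literals {X=true, Z=true}.
  branch 2 (add Z):
    (((X → ((¬Y ∨ ¬Y) → (Y ∧ ¬Z))) ∨ (Y ∨ X)) → ¬¬Z): β-rule — branch into ¬((X → ((¬Y ∨ ¬Y) → (Y ∧ ¬Z))) ∨ (Y ∨ X))  //  ¬¬Z.
      branch 2.1 (add ¬((X → ((¬Y ∨ ¬Y) → (Y ∧ ¬Z))) ∨ (Y ∨ X))):
        ¬((X → ((¬Y ∨ ¬Y) → (Y ∧ ¬Z))) ∨ (Y ∨ X)): α-rule — add ¬(X → ((¬Y ∨ ¬Y) → (Y ∧ ¬Z))), ¬(Y ∨ X).
        ¬(X → ((¬Y ∨ ¬Y) → (Y ∧ ¬Z))): α-rule — add X, ¬((¬Y ∨ ¬Y) → (Y ∧ ¬Z)).
        ¬(Y ∨ X): α-rule — add ¬Y, ¬X.
        × closes — contains both X and ¬X.
      branch 2.2 (add ¬¬Z):
        ¬¬Z: drop double negation, giving Z.
        ○ open, literals {Z=true}.
2 branches closed, 2 open.
Each open branch fixes some atoms; the unmentioned ones are free. Counting distinct full assignments: branch {X=true, Z=true} (Y) contributes 2 new; branch {Z=true} (X, Y) contributes 2 new. Total: 4.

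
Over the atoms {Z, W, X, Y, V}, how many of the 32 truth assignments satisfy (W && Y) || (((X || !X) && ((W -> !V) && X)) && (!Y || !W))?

18

Initial set: {((W && Y) || (((X || !X) && ((W -> !V) && X)) && (!Y || !W)))}.
((W && Y) || (((X || !X) && ((W -> !V) && X)) && (!Y || !W))): β-rule — branch into (W && Y)  //  (((X || !X) && ((W -> !V) && X)) && (!Y || !W)).
  branch 1 (add (W && Y)):
    (W && Y): α-rule — add W, Y.
    ○ open, literals {W=true, Y=true}.
  branch 2 (add (((X || !X) && ((W -> !V) && X)) && (!Y || !W))):
    (((X || !X) && ((W -> !V) && X)) && (!Y || !W)): α-rule — add ((X || !X) && ((W -> !V) && X)), (!Y || !W).
    ((X || !X) && ((W -> !V) && X)): α-rule — add (X || !X), ((W -> !V) && X).
    ((W -> !V) && X): α-rule — add (W -> !V), X.
    (!Y || !W): β-rule — branch into !Y  //  !W.
      branch 2.1 (add !Y):
        (X || !X): β-rule — branch into X  //  !X.
          branch 2.1.1 (add X):
            (W -> !V): β-rule — branch into !W  //  !V.
              branch 2.1.1.1 (add !W):
                ○ open, literals {W=false, X=true, Y=false}.
              branch 2.1.1.2 (add !V):
                ○ open, literals {V=false, X=true, Y=false}.
          branch 2.1.2 (add !X):
            × closes — contains both X and !X.
      branch 2.2 (add !W):
        (X || !X): β-rule — branch into X  //  !X.
          branch 2.2.1 (add X):
            (W -> !V): β-rule — branch into !W  //  !V.
              branch 2.2.1.1 (add !W):
                ○ open, literals {W=false, X=true}.
              branch 2.2.1.2 (add !V):
                ○ open, literals {V=false, W=false, X=true}.
          branch 2.2.2 (add !X):
            × closes — contains both X and !X.
2 branches closed, 5 open.
Each open branch fixes some atoms; the unmentioned ones are free. Counting distinct full assignments: branch {W=true, Y=true} (Z, X, V) contributes 8 new; branch {W=false, X=true, Y=false} (Z, V) contributes 4 new; branch {V=false, X=true, Y=false} (Z, W) contributes 2 new; branch {W=false, X=true} (Z, Y, V) contributes 4 new; branch {V=false, W=false, X=true} (Z, Y) contributes 0 new. Total: 18.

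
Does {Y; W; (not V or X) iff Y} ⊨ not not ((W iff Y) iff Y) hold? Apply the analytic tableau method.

Initial set: {Y; W; ((not V or X) iff Y); not not not ((W iff Y) iff Y)}.
not not not ((W iff Y) iff Y): drop double negation, giving not ((W iff Y) iff Y).
((not V or X) iff Y): β-rule — branch into (not V or X), Y  //  not (not V or X), not Y.
  branch 1 (add (not V or X), Y):
    not ((W iff Y) iff Y): β-rule — branch into (W iff Y), not Y  //  not (W iff Y), Y.
      branch 1.1 (add (W iff Y), not Y):
        × closes — contains both Y and not Y.
      branch 1.2 (add not (W iff Y), Y):
        (not V or X): β-rule — branch into not V  //  X.
          branch 1.2.1 (add not V):
            not (W iff Y): β-rule — branch into W, not Y  //  not W, Y.
              branch 1.2.1.1 (add W, not Y):
                × closes — contains both Y and not Y.
              branch 1.2.1.2 (add not W, Y):
                × closes — contains both W and not W.
          branch 1.2.2 (add X):
            not (W iff Y): β-rule — branch into W, not Y  //  not W, Y.
              branch 1.2.2.1 (add W, not Y):
                × closes — contains both Y and not Y.
              branch 1.2.2.2 (add not W, Y):
                × closes — contains both W and not W.
  branch 2 (add not (not V or X), not Y):
    × closes — contains both Y and not Y.
All 6 branches close.
Every branch closed, so the premises entail the conclusion.

Yes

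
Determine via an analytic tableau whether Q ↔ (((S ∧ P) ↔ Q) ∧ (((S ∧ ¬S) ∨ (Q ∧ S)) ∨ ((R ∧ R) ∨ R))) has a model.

Initial set: {(Q ↔ (((S ∧ P) ↔ Q) ∧ (((S ∧ ¬S) ∨ (Q ∧ S)) ∨ ((R ∧ R) ∨ R))))}.
(Q ↔ (((S ∧ P) ↔ Q) ∧ (((S ∧ ¬S) ∨ (Q ∧ S)) ∨ ((R ∧ R) ∨ R)))): β-rule — branch into Q, (((S ∧ P) ↔ Q) ∧ (((S ∧ ¬S) ∨ (Q ∧ S)) ∨ ((R ∧ R) ∨ R)))  //  ¬Q, ¬(((S ∧ P) ↔ Q) ∧ (((S ∧ ¬S) ∨ (Q ∧ S)) ∨ ((R ∧ R) ∨ R))).
  branch 1 (add Q, (((S ∧ P) ↔ Q) ∧ (((S ∧ ¬S) ∨ (Q ∧ S)) ∨ ((R ∧ R) ∨ R)))):
    (((S ∧ P) ↔ Q) ∧ (((S ∧ ¬S) ∨ (Q ∧ S)) ∨ ((R ∧ R) ∨ R))): α-rule — add ((S ∧ P) ↔ Q), (((S ∧ ¬S) ∨ (Q ∧ S)) ∨ ((R ∧ R) ∨ R)).
    ((S ∧ P) ↔ Q): β-rule — branch into (S ∧ P), Q  //  ¬(S ∧ P), ¬Q.
      branch 1.1 (add (S ∧ P), Q):
        (S ∧ P): α-rule — add S, P.
        (((S ∧ ¬S) ∨ (Q ∧ S)) ∨ ((R ∧ R) ∨ R)): β-rule — branch into ((S ∧ ¬S) ∨ (Q ∧ S))  //  ((R ∧ R) ∨ R).
          branch 1.1.1 (add ((S ∧ ¬S) ∨ (Q ∧ S))):
            ((S ∧ ¬S) ∨ (Q ∧ S)): β-rule — branch into (S ∧ ¬S)  //  (Q ∧ S).
              branch 1.1.1.1 (add (S ∧ ¬S)):
                (S ∧ ¬S): α-rule — add S, ¬S.
                × closes — contains both S and ¬S.
              branch 1.1.1.2 (add (Q ∧ S)):
                (Q ∧ S): α-rule — add Q, S.
                ○ open, literals {P=1, Q=1, S=1}.
          branch 1.1.2 (add ((R ∧ R) ∨ R)):
            ((R ∧ R) ∨ R): β-rule — branch into (R ∧ R)  //  R.
              branch 1.1.2.1 (add (R ∧ R)):
                (R ∧ R): α-rule — add R, R.
                ○ open, literals {P=1, Q=1, R=1, S=1}.
              branch 1.1.2.2 (add R):
                ○ open, literals {P=1, Q=1, R=1, S=1}.
      branch 1.2 (add ¬(S ∧ P), ¬Q):
        × closes — contains both Q and ¬Q.
  branch 2 (add ¬Q, ¬(((S ∧ P) ↔ Q) ∧ (((S ∧ ¬S) ∨ (Q ∧ S)) ∨ ((R ∧ R) ∨ R)))):
    ¬(((S ∧ P) ↔ Q) ∧ (((S ∧ ¬S) ∨ (Q ∧ S)) ∨ ((R ∧ R) ∨ R))): β-rule — branch into ¬((S ∧ P) ↔ Q)  //  ¬(((S ∧ ¬S) ∨ (Q ∧ S)) ∨ ((R ∧ R) ∨ R)).
      branch 2.1 (add ¬((S ∧ P) ↔ Q)):
        ¬((S ∧ P) ↔ Q): β-rule — branch into (S ∧ P), ¬Q  //  ¬(S ∧ P), Q.
          branch 2.1.1 (add (S ∧ P), ¬Q):
            (S ∧ P): α-rule — add S, P.
            ○ open, literals {P=1, Q=0, S=1}.
          branch 2.1.2 (add ¬(S ∧ P), Q):
            × closes — contains both Q and ¬Q.
      branch 2.2 (add ¬(((S ∧ ¬S) ∨ (Q ∧ S)) ∨ ((R ∧ R) ∨ R))):
        ¬(((S ∧ ¬S) ∨ (Q ∧ S)) ∨ ((R ∧ R) ∨ R)): α-rule — add ¬((S ∧ ¬S) ∨ (Q ∧ S)), ¬((R ∧ R) ∨ R).
        ¬((S ∧ ¬S) ∨ (Q ∧ S)): α-rule — add ¬(S ∧ ¬S), ¬(Q ∧ S).
        ¬((R ∧ R) ∨ R): α-rule — add ¬(R ∧ R), ¬R.
        ¬(S ∧ ¬S): β-rule — branch into ¬S  //  ¬¬S.
          branch 2.2.1 (add ¬S):
            ¬(Q ∧ S): β-rule — branch into ¬Q  //  ¬S.
              branch 2.2.1.1 (add ¬Q):
                ¬(R ∧ R): β-rule — branch into ¬R  //  ¬R.
                  branch 2.2.1.1.1 (add ¬R):
                    ○ open, literals {Q=0, R=0, S=0}.
                  branch 2.2.1.1.2 (add ¬R):
                    ○ open, literals {Q=0, R=0, S=0}.
              branch 2.2.1.2 (add ¬S):
                ¬(R ∧ R): β-rule — branch into ¬R  //  ¬R.
                  branch 2.2.1.2.1 (add ¬R):
                    ○ open, literals {Q=0, R=0, S=0}.
                  branch 2.2.1.2.2 (add ¬R):
                    ○ open, literals {Q=0, R=0, S=0}.
          branch 2.2.2 (add ¬¬S):
            ¬(Q ∧ S): β-rule — branch into ¬Q  //  ¬S.
              branch 2.2.2.1 (add ¬Q):
                ¬(R ∧ R): β-rule — branch into ¬R  //  ¬R.
                  branch 2.2.2.1.1 (add ¬R):
                    ○ open, literals {Q=0, R=0, S=1}.
                  branch 2.2.2.1.2 (add ¬R):
                    ○ open, literals {Q=0, R=0, S=1}.
              branch 2.2.2.2 (add ¬S):
                × closes — contains both S and ¬S.
4 branches closed, 10 open.
An open branch gives a satisfying assignment: P=1, Q=1, S=1.

Satisfiable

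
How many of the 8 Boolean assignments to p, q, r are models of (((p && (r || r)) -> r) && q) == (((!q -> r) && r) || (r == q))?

Initial set: {((((p && (r || r)) -> r) && q) == (((!q -> r) && r) || (r == q)))}.
((((p && (r || r)) -> r) && q) == (((!q -> r) && r) || (r == q))): β-rule — branch into (((p && (r || r)) -> r) && q), (((!q -> r) && r) || (r == q))  //  !(((p && (r || r)) -> r) && q), !(((!q -> r) && r) || (r == q)).
  branch 1 (add (((p && (r || r)) -> r) && q), (((!q -> r) && r) || (r == q))):
    (((p && (r || r)) -> r) && q): α-rule — add ((p && (r || r)) -> r), q.
    (((!q -> r) && r) || (r == q)): β-rule — branch into ((!q -> r) && r)  //  (r == q).
      branch 1.1 (add ((!q -> r) && r)):
        ((!q -> r) && r): α-rule — add (!q -> r), r.
        ((p && (r || r)) -> r): β-rule — branch into !(p && (r || r))  //  r.
          branch 1.1.1 (add !(p && (r || r))):
            (!q -> r): β-rule — branch into !!q  //  r.
              branch 1.1.1.1 (add !!q):
                !(p && (r || r)): β-rule — branch into !p  //  !(r || r).
                  branch 1.1.1.1.1 (add !p):
                    ○ open, literals {p=F, q=T, r=T}.
                  branch 1.1.1.1.2 (add !(r || r)):
                    !(r || r): α-rule — add !r, !r.
                    × closes — contains both r and !r.
              branch 1.1.1.2 (add r):
                !(p && (r || r)): β-rule — branch into !p  //  !(r || r).
                  branch 1.1.1.2.1 (add !p):
                    ○ open, literals {p=F, q=T, r=T}.
                  branch 1.1.1.2.2 (add !(r || r)):
                    !(r || r): α-rule — add !r, !r.
                    × closes — contains both r and !r.
          branch 1.1.2 (add r):
            (!q -> r): β-rule — branch into !!q  //  r.
              branch 1.1.2.1 (add !!q):
                ○ open, literals {q=T, r=T}.
              branch 1.1.2.2 (add r):
                ○ open, literals {q=T, r=T}.
      branch 1.2 (add (r == q)):
        ((p && (r || r)) -> r): β-rule — branch into !(p && (r || r))  //  r.
          branch 1.2.1 (add !(p && (r || r))):
            (r == q): β-rule — branch into r, q  //  !r, !q.
              branch 1.2.1.1 (add r, q):
                !(p && (r || r)): β-rule — branch into !p  //  !(r || r).
                  branch 1.2.1.1.1 (add !p):
                    ○ open, literals {p=F, q=T, r=T}.
                  branch 1.2.1.1.2 (add !(r || r)):
                    !(r || r): α-rule — add !r, !r.
                    × closes — contains both r and !r.
              branch 1.2.1.2 (add !r, !q):
                × closes — contains both q and !q.
          branch 1.2.2 (add r):
            (r == q): β-rule — branch into r, q  //  !r, !q.
              branch 1.2.2.1 (add r, q):
                ○ open, literals {q=T, r=T}.
              branch 1.2.2.2 (add !r, !q):
                × closes — contains both r and !r.
  branch 2 (add !(((p && (r || r)) -> r) && q), !(((!q -> r) && r) || (r == q))):
    !(((!q -> r) && r) || (r == q)): α-rule — add !((!q -> r) && r), !(r == q).
    !(((p && (r || r)) -> r) && q): β-rule — branch into !((p && (r || r)) -> r)  //  !q.
      branch 2.1 (add !((p && (r || r)) -> r)):
        !((p && (r || r)) -> r): α-rule — add (p && (r || r)), !r.
        (p && (r || r)): α-rule — add p, (r || r).
        !((!q -> r) && r): β-rule — branch into !(!q -> r)  //  !r.
          branch 2.1.1 (add !(!q -> r)):
            !(!q -> r): α-rule — add !q, !r.
            !(r == q): β-rule — branch into r, !q  //  !r, q.
              branch 2.1.1.1 (add r, !q):
                × closes — contains both r and !r.
              branch 2.1.1.2 (add !r, q):
                × closes — contains both q and !q.
          branch 2.1.2 (add !r):
            !(r == q): β-rule — branch into r, !q  //  !r, q.
              branch 2.1.2.1 (add r, !q):
                × closes — contains both r and !r.
              branch 2.1.2.2 (add !r, q):
                (r || r): β-rule — branch into r  //  r.
                  branch 2.1.2.2.1 (add r):
                    × closes — contains both r and !r.
                  branch 2.1.2.2.2 (add r):
                    × closes — contains both r and !r.
      branch 2.2 (add !q):
        !((!q -> r) && r): β-rule — branch into !(!q -> r)  //  !r.
          branch 2.2.1 (add !(!q -> r)):
            !(!q -> r): α-rule — add !q, !r.
            !(r == q): β-rule — branch into r, !q  //  !r, q.
              branch 2.2.1.1 (add r, !q):
                × closes — contains both r and !r.
              branch 2.2.1.2 (add !r, q):
                × closes — contains both q and !q.
          branch 2.2.2 (add !r):
            !(r == q): β-rule — branch into r, !q  //  !r, q.
              branch 2.2.2.1 (add r, !q):
                × closes — contains both r and !r.
              branch 2.2.2.2 (add !r, q):
                × closes — contains both q and !q.
14 branches closed, 6 open.
Each open branch fixes some atoms; the unmentioned ones are free. Counting distinct full assignments: branch {p=F, q=T, r=T} (none free) contributes 1 new; branch {p=F, q=T, r=T} (none free) contributes 0 new; branch {q=T, r=T} (p) contributes 1 new; branch {q=T, r=T} (p) contributes 0 new; branch {p=F, q=T, r=T} (none free) contributes 0 new; branch {q=T, r=T} (p) contributes 0 new. Total: 2.

2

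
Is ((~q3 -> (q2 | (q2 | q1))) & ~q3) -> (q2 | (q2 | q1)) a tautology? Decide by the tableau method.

Valid

Assume the negation and expand:
Initial set: {~(((~q3 -> (q2 | (q2 | q1))) & ~q3) -> (q2 | (q2 | q1)))}.
~(((~q3 -> (q2 | (q2 | q1))) & ~q3) -> (q2 | (q2 | q1))): α-rule — add ((~q3 -> (q2 | (q2 | q1))) & ~q3), ~(q2 | (q2 | q1)).
((~q3 -> (q2 | (q2 | q1))) & ~q3): α-rule — add (~q3 -> (q2 | (q2 | q1))), ~q3.
~(q2 | (q2 | q1)): α-rule — add ~q2, ~(q2 | q1).
~(q2 | q1): α-rule — add ~q2, ~q1.
(~q3 -> (q2 | (q2 | q1))): β-rule — branch into ~~q3  //  (q2 | (q2 | q1)).
  branch 1 (add ~~q3):
    × closes — contains both q3 and ~q3.
  branch 2 (add (q2 | (q2 | q1))):
    (q2 | (q2 | q1)): β-rule — branch into q2  //  (q2 | q1).
      branch 2.1 (add q2):
        × closes — contains both q2 and ~q2.
      branch 2.2 (add (q2 | q1)):
        (q2 | q1): β-rule — branch into q2  //  q1.
          branch 2.2.1 (add q2):
            × closes — contains both q2 and ~q2.
          branch 2.2.2 (add q1):
            × closes — contains both q1 and ~q1.
All 4 branches close.
Every branch closed, so the negation is unsatisfiable and the formula is valid.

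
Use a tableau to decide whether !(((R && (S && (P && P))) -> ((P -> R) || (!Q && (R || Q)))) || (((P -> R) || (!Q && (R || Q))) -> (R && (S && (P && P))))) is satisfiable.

Initial set: {T !(((R && (S && (P && P))) -> ((P -> R) || (!Q && (R || Q)))) || (((P -> R) || (!Q && (R || Q))) -> (R && (S && (P && P)))))}.
T !(((R && (S && (P && P))) -> ((P -> R) || (!Q && (R || Q)))) || (((P -> R) || (!Q && (R || Q))) -> (R && (S && (P && P))))): α-rule — add F ((R && (S && (P && P))) -> ((P -> R) || (!Q && (R || Q)))), F (((P -> R) || (!Q && (R || Q))) -> (R && (S && (P && P)))).
F ((R && (S && (P && P))) -> ((P -> R) || (!Q && (R || Q)))): α-rule — add T (R && (S && (P && P))), F ((P -> R) || (!Q && (R || Q))).
F (((P -> R) || (!Q && (R || Q))) -> (R && (S && (P && P)))): α-rule — add T ((P -> R) || (!Q && (R || Q))), F (R && (S && (P && P))).
T (R && (S && (P && P))): α-rule — add T R, T (S && (P && P)).
F ((P -> R) || (!Q && (R || Q))): α-rule — add F (P -> R), F (!Q && (R || Q)).
T (S && (P && P)): α-rule — add T S, T (P && P).
F (P -> R): α-rule — add T P, F R.
× closes — contains both R and !R.
All 1 branch closes.
Every branch closed; the formula is unsatisfiable.

Unsatisfiable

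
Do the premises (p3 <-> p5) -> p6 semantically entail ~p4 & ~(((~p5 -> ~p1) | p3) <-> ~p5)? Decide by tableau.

No

Initial set: {((p3 <-> p5) -> p6); ~(~p4 & ~(((~p5 -> ~p1) | p3) <-> ~p5))}.
((p3 <-> p5) -> p6): β-rule — branch into ~(p3 <-> p5)  //  p6.
  branch 1 (add ~(p3 <-> p5)):
    ~(~p4 & ~(((~p5 -> ~p1) | p3) <-> ~p5)): β-rule — branch into ~~p4  //  ~~(((~p5 -> ~p1) | p3) <-> ~p5).
      branch 1.1 (add ~~p4):
        ~(p3 <-> p5): β-rule — branch into p3, ~p5  //  ~p3, p5.
          branch 1.1.1 (add p3, ~p5):
            ○ open, literals {p3=true, p4=true, p5=false}.
          branch 1.1.2 (add ~p3, p5):
            ○ open, literals {p3=false, p4=true, p5=true}.
      branch 1.2 (add ~~(((~p5 -> ~p1) | p3) <-> ~p5)):
        ~(p3 <-> p5): β-rule — branch into p3, ~p5  //  ~p3, p5.
          branch 1.2.1 (add p3, ~p5):
            ~~(((~p5 -> ~p1) | p3) <-> ~p5): β-rule — branch into ((~p5 -> ~p1) | p3), ~p5  //  ~((~p5 -> ~p1) | p3), ~~p5.
              branch 1.2.1.1 (add ((~p5 -> ~p1) | p3), ~p5):
                ((~p5 -> ~p1) | p3): β-rule — branch into (~p5 -> ~p1)  //  p3.
                  branch 1.2.1.1.1 (add (~p5 -> ~p1)):
                    (~p5 -> ~p1): β-rule — branch into ~~p5  //  ~p1.
                      branch 1.2.1.1.1.1 (add ~~p5):
                        × closes — contains both p5 and ~p5.
                      branch 1.2.1.1.1.2 (add ~p1):
                        ○ open, literals {p1=false, p3=true, p5=false}.
                  branch 1.2.1.1.2 (add p3):
                    ○ open, literals {p3=true, p5=false}.
              branch 1.2.1.2 (add ~((~p5 -> ~p1) | p3), ~~p5):
                × closes — contains both p5 and ~p5.
          branch 1.2.2 (add ~p3, p5):
            ~~(((~p5 -> ~p1) | p3) <-> ~p5): β-rule — branch into ((~p5 -> ~p1) | p3), ~p5  //  ~((~p5 -> ~p1) | p3), ~~p5.
              branch 1.2.2.1 (add ((~p5 -> ~p1) | p3), ~p5):
                × closes — contains both p5 and ~p5.
              branch 1.2.2.2 (add ~((~p5 -> ~p1) | p3), ~~p5):
                ~((~p5 -> ~p1) | p3): α-rule — add ~(~p5 -> ~p1), ~p3.
                ~(~p5 -> ~p1): α-rule — add ~p5, ~~p1.
                × closes — contains both p5 and ~p5.
  branch 2 (add p6):
    ~(~p4 & ~(((~p5 -> ~p1) | p3) <-> ~p5)): β-rule — branch into ~~p4  //  ~~(((~p5 -> ~p1) | p3) <-> ~p5).
      branch 2.1 (add ~~p4):
        ○ open, literals {p4=true, p6=true}.
      branch 2.2 (add ~~(((~p5 -> ~p1) | p3) <-> ~p5)):
        ~~(((~p5 -> ~p1) | p3) <-> ~p5): β-rule — branch into ((~p5 -> ~p1) | p3), ~p5  //  ~((~p5 -> ~p1) | p3), ~~p5.
          branch 2.2.1 (add ((~p5 -> ~p1) | p3), ~p5):
            ((~p5 -> ~p1) | p3): β-rule — branch into (~p5 -> ~p1)  //  p3.
              branch 2.2.1.1 (add (~p5 -> ~p1)):
                (~p5 -> ~p1): β-rule — branch into ~~p5  //  ~p1.
                  branch 2.2.1.1.1 (add ~~p5):
                    × closes — contains both p5 and ~p5.
                  branch 2.2.1.1.2 (add ~p1):
                    ○ open, literals {p1=false, p5=false, p6=true}.
              branch 2.2.1.2 (add p3):
                ○ open, literals {p3=true, p5=false, p6=true}.
          branch 2.2.2 (add ~((~p5 -> ~p1) | p3), ~~p5):
            ~((~p5 -> ~p1) | p3): α-rule — add ~(~p5 -> ~p1), ~p3.
            ~(~p5 -> ~p1): α-rule — add ~p5, ~~p1.
            × closes — contains both p5 and ~p5.
6 branches closed, 7 open.
An open branch gives a countermodel: p3=true, p4=true, p5=false (unmentioned atoms arbitrary); the premises hold there but the conclusion fails.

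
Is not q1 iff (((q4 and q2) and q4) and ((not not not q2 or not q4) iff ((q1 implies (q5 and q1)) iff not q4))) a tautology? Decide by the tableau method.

Not valid

Assume the negation and expand:
Initial set: {not (not q1 iff (((q4 and q2) and q4) and ((not not not q2 or not q4) iff ((q1 implies (q5 and q1)) iff not q4))))}.
not (not q1 iff (((q4 and q2) and q4) and ((not not not q2 or not q4) iff ((q1 implies (q5 and q1)) iff not q4)))): β-rule — branch into not q1, not (((q4 and q2) and q4) and ((not not not q2 or not q4) iff ((q1 implies (q5 and q1)) iff not q4)))  //  not not q1, (((q4 and q2) and q4) and ((not not not q2 or not q4) iff ((q1 implies (q5 and q1)) iff not q4))).
  branch 1 (add not q1, not (((q4 and q2) and q4) and ((not not not q2 or not q4) iff ((q1 implies (q5 and q1)) iff not q4)))):
    not (((q4 and q2) and q4) and ((not not not q2 or not q4) iff ((q1 implies (q5 and q1)) iff not q4))): β-rule — branch into not ((q4 and q2) and q4)  //  not ((not not not q2 or not q4) iff ((q1 implies (q5 and q1)) iff not q4)).
      branch 1.1 (add not ((q4 and q2) and q4)):
        not ((q4 and q2) and q4): β-rule — branch into not (q4 and q2)  //  not q4.
          branch 1.1.1 (add not (q4 and q2)):
            not (q4 and q2): β-rule — branch into not q4  //  not q2.
              branch 1.1.1.1 (add not q4):
                ○ open, literals {q1=0, q4=0}.
              branch 1.1.1.2 (add not q2):
                ○ open, literals {q1=0, q2=0}.
          branch 1.1.2 (add not q4):
            ○ open, literals {q1=0, q4=0}.
      branch 1.2 (add not ((not not not q2 or not q4) iff ((q1 implies (q5 and q1)) iff not q4))):
        not ((not not not q2 or not q4) iff ((q1 implies (q5 and q1)) iff not q4)): β-rule — branch into (not not not q2 or not q4), not ((q1 implies (q5 and q1)) iff not q4)  //  not (not not not q2 or not q4), ((q1 implies (q5 and q1)) iff not q4).
          branch 1.2.1 (add (not not not q2 or not q4), not ((q1 implies (q5 and q1)) iff not q4)):
            (not not not q2 or not q4): β-rule — branch into not not not q2  //  not q4.
              branch 1.2.1.1 (add not not not q2):
                not not not q2: drop double negation, giving not q2.
                not ((q1 implies (q5 and q1)) iff not q4): β-rule — branch into (q1 implies (q5 and q1)), not not q4  //  not (q1 implies (q5 and q1)), not q4.
                  branch 1.2.1.1.1 (add (q1 implies (q5 and q1)), not not q4):
                    (q1 implies (q5 and q1)): β-rule — branch into not q1  //  (q5 and q1).
                      branch 1.2.1.1.1.1 (add not q1):
                        ○ open, literals {q1=0, q2=0, q4=1}.
                      branch 1.2.1.1.1.2 (add (q5 and q1)):
                        (q5 and q1): α-rule — add q5, q1.
                        × closes — contains both q1 and not q1.
                  branch 1.2.1.1.2 (add not (q1 implies (q5 and q1)), not q4):
                    not (q1 implies (q5 and q1)): α-rule — add q1, not (q5 and q1).
                    × closes — contains both q1 and not q1.
              branch 1.2.1.2 (add not q4):
                not ((q1 implies (q5 and q1)) iff not q4): β-rule — branch into (q1 implies (q5 and q1)), not not q4  //  not (q1 implies (q5 and q1)), not q4.
                  branch 1.2.1.2.1 (add (q1 implies (q5 and q1)), not not q4):
                    × closes — contains both q4 and not q4.
                  branch 1.2.1.2.2 (add not (q1 implies (q5 and q1)), not q4):
                    not (q1 implies (q5 and q1)): α-rule — add q1, not (q5 and q1).
                    × closes — contains both q1 and not q1.
          branch 1.2.2 (add not (not not not q2 or not q4), ((q1 implies (q5 and q1)) iff not q4)):
            not (not not not q2 or not q4): α-rule — add not not not not q2, not not q4.
            not not not not q2: drop double negation, giving not not q2.
            ((q1 implies (q5 and q1)) iff not q4): β-rule — branch into (q1 implies (q5 and q1)), not q4  //  not (q1 implies (q5 and q1)), not not q4.
              branch 1.2.2.1 (add (q1 implies (q5 and q1)), not q4):
                × closes — contains both q4 and not q4.
              branch 1.2.2.2 (add not (q1 implies (q5 and q1)), not not q4):
                not (q1 implies (q5 and q1)): α-rule — add q1, not (q5 and q1).
                × closes — contains both q1 and not q1.
  branch 2 (add not not q1, (((q4 and q2) and q4) and ((not not not q2 or not q4) iff ((q1 implies (q5 and q1)) iff not q4)))):
    (((q4 and q2) and q4) and ((not not not q2 or not q4) iff ((q1 implies (q5 and q1)) iff not q4))): α-rule — add ((q4 and q2) and q4), ((not not not q2 or not q4) iff ((q1 implies (q5 and q1)) iff not q4)).
    ((q4 and q2) and q4): α-rule — add (q4 and q2), q4.
    (q4 and q2): α-rule — add q4, q2.
    ((not not not q2 or not q4) iff ((q1 implies (q5 and q1)) iff not q4)): β-rule — branch into (not not not q2 or not q4), ((q1 implies (q5 and q1)) iff not q4)  //  not (not not not q2 or not q4), not ((q1 implies (q5 and q1)) iff not q4).
      branch 2.1 (add (not not not q2 or not q4), ((q1 implies (q5 and q1)) iff not q4)):
        (not not not q2 or not q4): β-rule — branch into not not not q2  //  not q4.
          branch 2.1.1 (add not not not q2):
            not not not q2: drop double negation, giving not q2.
            × closes — contains both q2 and not q2.
          branch 2.1.2 (add not q4):
            × closes — contains both q4 and not q4.
      branch 2.2 (add not (not not not q2 or not q4), not ((q1 implies (q5 and q1)) iff not q4)):
        not (not not not q2 or not q4): α-rule — add not not not not q2, not not q4.
        not not not not q2: drop double negation, giving not not q2.
        not ((q1 implies (q5 and q1)) iff not q4): β-rule — branch into (q1 implies (q5 and q1)), not not q4  //  not (q1 implies (q5 and q1)), not q4.
          branch 2.2.1 (add (q1 implies (q5 and q1)), not not q4):
            (q1 implies (q5 and q1)): β-rule — branch into not q1  //  (q5 and q1).
              branch 2.2.1.1 (add not q1):
                × closes — contains both q1 and not q1.
              branch 2.2.1.2 (add (q5 and q1)):
                (q5 and q1): α-rule — add q5, q1.
                ○ open, literals {q1=1, q2=1, q4=1, q5=1}.
          branch 2.2.2 (add not (q1 implies (q5 and q1)), not q4):
            × closes — contains both q4 and not q4.
10 branches closed, 5 open.
An open branch gives a countermodel: q1=0, q4=0 (unmentioned atoms arbitrary); under it the original formula is false.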